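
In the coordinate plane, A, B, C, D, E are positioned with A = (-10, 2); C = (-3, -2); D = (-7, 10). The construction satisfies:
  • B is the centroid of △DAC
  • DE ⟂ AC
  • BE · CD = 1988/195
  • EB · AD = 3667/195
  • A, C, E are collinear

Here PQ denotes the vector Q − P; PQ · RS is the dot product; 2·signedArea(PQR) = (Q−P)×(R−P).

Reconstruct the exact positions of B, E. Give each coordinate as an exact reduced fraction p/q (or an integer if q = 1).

B = (-20/3, 10/3)
E = (-727/65, 174/65)

1. B_x = -20/3  [B is the centroid of △DAC]
2. B_y = 10/3  [B is the centroid of △DAC]
   → B = (-20/3, 10/3)
3. E_x = -727/65  [A, C, E are collinear ∩ DE ⟂ AC]
4. E_y = 174/65  [A, C, E are collinear ∩ DE ⟂ AC]
   → E = (-727/65, 174/65)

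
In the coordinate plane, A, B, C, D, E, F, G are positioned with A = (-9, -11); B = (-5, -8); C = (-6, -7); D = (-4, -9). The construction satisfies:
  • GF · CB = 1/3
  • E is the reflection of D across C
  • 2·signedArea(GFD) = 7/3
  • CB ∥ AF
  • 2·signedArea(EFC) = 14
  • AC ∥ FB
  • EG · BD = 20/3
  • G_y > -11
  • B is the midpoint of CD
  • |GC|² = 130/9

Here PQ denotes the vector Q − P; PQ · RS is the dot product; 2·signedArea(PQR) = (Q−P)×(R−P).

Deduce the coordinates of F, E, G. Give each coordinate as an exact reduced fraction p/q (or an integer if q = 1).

E = (-8, -5)
F = (-8, -12)
G = (-7, -32/3)

1. F_x = -8  [AC ∥ FB ∩ CB ∥ AF]
2. F_y = -12  [AC ∥ FB ∩ CB ∥ AF]
   → F = (-8, -12)
3. E_x = -8  [E is the reflection of D across C]
4. E_y = -5  [E is the reflection of D across C]
   → E = (-8, -5)
5. G_x = -7  [GF · CB = 1/3 ∩ 2·signedArea(GFD) = 7/3]
6. G_y = -32/3  [GF · CB = 1/3 ∩ 2·signedArea(GFD) = 7/3]
   → G = (-7, -32/3)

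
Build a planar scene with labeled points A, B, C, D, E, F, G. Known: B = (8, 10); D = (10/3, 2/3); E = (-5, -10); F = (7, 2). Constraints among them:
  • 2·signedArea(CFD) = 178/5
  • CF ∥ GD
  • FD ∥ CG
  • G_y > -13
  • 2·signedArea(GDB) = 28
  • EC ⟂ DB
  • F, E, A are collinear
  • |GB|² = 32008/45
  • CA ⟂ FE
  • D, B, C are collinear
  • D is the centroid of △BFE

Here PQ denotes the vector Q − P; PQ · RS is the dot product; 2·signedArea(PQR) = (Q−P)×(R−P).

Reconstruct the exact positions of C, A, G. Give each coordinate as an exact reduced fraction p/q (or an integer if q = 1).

A = (-22/5, -47/5)
C = (-13/5, -56/5)
G = (-94/15, -188/15)

1. C_x = -13/5  [D, B, C are collinear ∩ EC ⟂ DB]
2. C_y = -56/5  [D, B, C are collinear ∩ EC ⟂ DB]
   → C = (-13/5, -56/5)
3. A_x = -22/5  [F, E, A are collinear ∩ CA ⟂ FE]
4. A_y = -47/5  [F, E, A are collinear ∩ CA ⟂ FE]
   → A = (-22/5, -47/5)
5. G_x = -94/15  [CF ∥ GD ∩ FD ∥ CG]
6. G_y = -188/15  [CF ∥ GD ∩ FD ∥ CG]
   → G = (-94/15, -188/15)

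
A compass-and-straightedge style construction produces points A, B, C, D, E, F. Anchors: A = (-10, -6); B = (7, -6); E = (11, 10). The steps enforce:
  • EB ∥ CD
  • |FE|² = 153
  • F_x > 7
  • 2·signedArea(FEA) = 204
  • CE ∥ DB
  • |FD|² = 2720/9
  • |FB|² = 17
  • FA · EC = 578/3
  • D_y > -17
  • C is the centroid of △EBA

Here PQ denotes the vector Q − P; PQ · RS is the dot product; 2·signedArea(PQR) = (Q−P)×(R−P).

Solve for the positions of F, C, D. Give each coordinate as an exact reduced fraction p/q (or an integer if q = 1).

1. F_x = 8  [line 16·x + -21·y + -170 = 0 ∩ |FB|² = 17]
2. F_y = -2  [line 16·x + -21·y + -170 = 0 ∩ |FB|² = 17]
   → F = (8, -2)
3. C_x = 8/3  [FA · EC = 578/3 ∩ C is the centroid of △EBA]
4. C_y = -2/3  [FA · EC = 578/3 ∩ C is the centroid of △EBA]
   → C = (8/3, -2/3)
5. D_x = -4/3  [CE ∥ DB ∩ EB ∥ CD]
6. D_y = -50/3  [CE ∥ DB ∩ EB ∥ CD]
   → D = (-4/3, -50/3)

C = (8/3, -2/3)
D = (-4/3, -50/3)
F = (8, -2)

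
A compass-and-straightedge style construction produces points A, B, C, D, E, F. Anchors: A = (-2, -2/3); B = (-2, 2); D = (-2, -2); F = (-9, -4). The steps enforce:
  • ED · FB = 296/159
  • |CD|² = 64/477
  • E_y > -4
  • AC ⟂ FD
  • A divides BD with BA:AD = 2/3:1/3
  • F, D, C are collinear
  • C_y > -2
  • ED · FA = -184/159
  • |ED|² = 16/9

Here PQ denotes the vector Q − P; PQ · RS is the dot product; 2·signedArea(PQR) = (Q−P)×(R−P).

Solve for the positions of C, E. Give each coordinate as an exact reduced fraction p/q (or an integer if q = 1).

1. C_x = -262/159  [F, D, C are collinear ∩ AC ⟂ FD]
2. C_y = -302/159  [F, D, C are collinear ∩ AC ⟂ FD]
   → C = (-262/159, -302/159)
3. E_x = -206/159  [ED · FB = 296/159 ∩ ED · FA = -184/159]
4. E_y = -166/53  [ED · FB = 296/159 ∩ ED · FA = -184/159]
   → E = (-206/159, -166/53)

C = (-262/159, -302/159)
E = (-206/159, -166/53)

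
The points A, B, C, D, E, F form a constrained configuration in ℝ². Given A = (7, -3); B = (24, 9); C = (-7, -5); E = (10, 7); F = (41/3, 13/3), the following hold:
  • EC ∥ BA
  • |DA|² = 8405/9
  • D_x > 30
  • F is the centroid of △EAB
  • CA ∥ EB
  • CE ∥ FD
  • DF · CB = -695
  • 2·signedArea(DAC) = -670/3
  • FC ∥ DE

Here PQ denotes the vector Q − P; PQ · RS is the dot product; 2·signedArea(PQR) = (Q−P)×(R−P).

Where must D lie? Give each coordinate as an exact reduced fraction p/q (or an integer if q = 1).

1. D_x = 92/3  [FC ∥ DE ∩ CE ∥ FD]
2. D_y = 49/3  [FC ∥ DE ∩ CE ∥ FD]
   → D = (92/3, 49/3)

D = (92/3, 49/3)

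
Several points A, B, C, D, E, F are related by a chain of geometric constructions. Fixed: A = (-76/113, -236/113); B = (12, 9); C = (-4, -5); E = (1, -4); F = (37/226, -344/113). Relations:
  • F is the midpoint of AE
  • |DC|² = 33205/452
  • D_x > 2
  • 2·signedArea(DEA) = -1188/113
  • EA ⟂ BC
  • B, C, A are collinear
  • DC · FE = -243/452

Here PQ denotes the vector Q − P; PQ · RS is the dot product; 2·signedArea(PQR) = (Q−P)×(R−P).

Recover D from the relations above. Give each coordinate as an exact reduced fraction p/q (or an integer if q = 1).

1. D_x = 615/226  [DC · FE = -243/452 ∩ 2·signedArea(DEA) = -1188/113]
2. D_y = 36/113  [DC · FE = -243/452 ∩ 2·signedArea(DEA) = -1188/113]
   → D = (615/226, 36/113)

D = (615/226, 36/113)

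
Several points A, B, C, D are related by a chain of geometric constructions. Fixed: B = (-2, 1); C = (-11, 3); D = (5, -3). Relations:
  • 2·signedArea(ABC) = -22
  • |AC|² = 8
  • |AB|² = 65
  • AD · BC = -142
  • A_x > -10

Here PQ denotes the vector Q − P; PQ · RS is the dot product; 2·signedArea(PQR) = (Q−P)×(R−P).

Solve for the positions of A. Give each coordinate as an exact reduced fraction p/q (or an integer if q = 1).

1. A_x = -9  [2·signedArea(ABC) = -22 ∩ AD · BC = -142]
2. A_y = 5  [2·signedArea(ABC) = -22 ∩ AD · BC = -142]
   → A = (-9, 5)

A = (-9, 5)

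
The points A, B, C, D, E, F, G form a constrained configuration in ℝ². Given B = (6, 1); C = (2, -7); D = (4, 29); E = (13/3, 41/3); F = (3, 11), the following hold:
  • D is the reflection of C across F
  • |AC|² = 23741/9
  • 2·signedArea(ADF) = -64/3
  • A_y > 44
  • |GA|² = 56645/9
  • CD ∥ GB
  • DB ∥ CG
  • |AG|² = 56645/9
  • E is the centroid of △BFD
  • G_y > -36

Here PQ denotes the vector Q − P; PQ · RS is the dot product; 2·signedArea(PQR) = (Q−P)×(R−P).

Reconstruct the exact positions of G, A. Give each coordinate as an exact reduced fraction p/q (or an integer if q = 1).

A = (11/3, 133/3)
G = (4, -35)

1. G_x = 4  [CD ∥ GB ∩ DB ∥ CG]
2. G_y = -35  [CD ∥ GB ∩ DB ∥ CG]
   → G = (4, -35)
3. A_x = 11/3  [line 18·x + -1·y + -65/3 = 0 ∩ |AG|² = 56645/9]
4. A_y = 133/3  [line 18·x + -1·y + -65/3 = 0 ∩ |AG|² = 56645/9]
   → A = (11/3, 133/3)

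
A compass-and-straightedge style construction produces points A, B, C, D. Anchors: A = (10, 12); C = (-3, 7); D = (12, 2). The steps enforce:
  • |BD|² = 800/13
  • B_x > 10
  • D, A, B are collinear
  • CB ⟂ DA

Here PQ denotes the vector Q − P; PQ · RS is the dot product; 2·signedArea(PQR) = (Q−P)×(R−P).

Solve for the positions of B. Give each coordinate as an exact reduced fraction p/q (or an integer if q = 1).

B = (136/13, 126/13)

1. B_x = 136/13  [D, A, B are collinear ∩ CB ⟂ DA]
2. B_y = 126/13  [D, A, B are collinear ∩ CB ⟂ DA]
   → B = (136/13, 126/13)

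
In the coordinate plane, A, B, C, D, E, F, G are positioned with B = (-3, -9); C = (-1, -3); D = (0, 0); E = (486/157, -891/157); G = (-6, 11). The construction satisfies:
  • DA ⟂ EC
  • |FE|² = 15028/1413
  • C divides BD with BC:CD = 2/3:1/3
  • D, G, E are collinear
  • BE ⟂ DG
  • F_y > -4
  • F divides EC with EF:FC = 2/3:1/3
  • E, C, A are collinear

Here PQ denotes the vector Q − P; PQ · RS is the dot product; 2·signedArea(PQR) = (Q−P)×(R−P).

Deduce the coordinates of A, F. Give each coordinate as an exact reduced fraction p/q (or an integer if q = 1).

A = (-986580/589849, -1510407/589849)
F = (172/471, -611/157)

1. A_x = -986580/589849  [E, C, A are collinear ∩ DA ⟂ EC]
2. A_y = -1510407/589849  [E, C, A are collinear ∩ DA ⟂ EC]
   → A = (-986580/589849, -1510407/589849)
3. F_x = 172/471  [F divides EC with EF:FC = 2/3:1/3]
4. F_y = -611/157  [F divides EC with EF:FC = 2/3:1/3]
   → F = (172/471, -611/157)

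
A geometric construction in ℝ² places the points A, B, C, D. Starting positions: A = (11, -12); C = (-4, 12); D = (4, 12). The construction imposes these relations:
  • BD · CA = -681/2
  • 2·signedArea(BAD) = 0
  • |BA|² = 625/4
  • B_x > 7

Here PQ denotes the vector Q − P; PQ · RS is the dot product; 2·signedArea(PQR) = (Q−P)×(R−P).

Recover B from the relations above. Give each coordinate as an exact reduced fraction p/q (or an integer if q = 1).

1. B_x = 15/2  [2·signedArea(BAD) = 0 ∩ BD · CA = -681/2]
2. B_y = 0  [2·signedArea(BAD) = 0 ∩ BD · CA = -681/2]
   → B = (15/2, 0)

B = (15/2, 0)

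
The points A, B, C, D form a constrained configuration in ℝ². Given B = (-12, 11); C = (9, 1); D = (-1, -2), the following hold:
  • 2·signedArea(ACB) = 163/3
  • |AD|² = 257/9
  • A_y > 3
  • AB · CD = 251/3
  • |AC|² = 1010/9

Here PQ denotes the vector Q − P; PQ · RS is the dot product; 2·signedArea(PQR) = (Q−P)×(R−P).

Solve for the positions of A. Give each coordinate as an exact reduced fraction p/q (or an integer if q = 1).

1. A_x = -4/3  [AB · CD = 251/3 ∩ 2·signedArea(ACB) = 163/3]
2. A_y = 10/3  [AB · CD = 251/3 ∩ 2·signedArea(ACB) = 163/3]
   → A = (-4/3, 10/3)

A = (-4/3, 10/3)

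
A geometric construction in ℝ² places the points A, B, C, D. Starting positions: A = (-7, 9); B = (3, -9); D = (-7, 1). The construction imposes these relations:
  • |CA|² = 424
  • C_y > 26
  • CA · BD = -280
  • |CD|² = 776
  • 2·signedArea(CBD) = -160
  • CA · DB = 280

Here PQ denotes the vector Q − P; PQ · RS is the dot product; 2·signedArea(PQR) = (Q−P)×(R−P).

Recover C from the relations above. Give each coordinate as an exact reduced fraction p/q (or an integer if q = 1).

C = (-17, 27)

1. C_x = -17  [CA · BD = -280 ∩ 2·signedArea(CBD) = -160]
2. C_y = 27  [CA · BD = -280 ∩ 2·signedArea(CBD) = -160]
   → C = (-17, 27)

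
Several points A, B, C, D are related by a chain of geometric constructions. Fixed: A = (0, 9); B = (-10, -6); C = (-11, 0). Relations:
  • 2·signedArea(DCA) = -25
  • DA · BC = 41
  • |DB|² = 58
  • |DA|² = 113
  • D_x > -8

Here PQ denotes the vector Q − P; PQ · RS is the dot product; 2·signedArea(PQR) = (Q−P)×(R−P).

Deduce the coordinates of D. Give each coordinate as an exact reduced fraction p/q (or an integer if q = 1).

1. D_x = -7  [DA · BC = 41 ∩ 2·signedArea(DCA) = -25]
2. D_y = 1  [DA · BC = 41 ∩ 2·signedArea(DCA) = -25]
   → D = (-7, 1)

D = (-7, 1)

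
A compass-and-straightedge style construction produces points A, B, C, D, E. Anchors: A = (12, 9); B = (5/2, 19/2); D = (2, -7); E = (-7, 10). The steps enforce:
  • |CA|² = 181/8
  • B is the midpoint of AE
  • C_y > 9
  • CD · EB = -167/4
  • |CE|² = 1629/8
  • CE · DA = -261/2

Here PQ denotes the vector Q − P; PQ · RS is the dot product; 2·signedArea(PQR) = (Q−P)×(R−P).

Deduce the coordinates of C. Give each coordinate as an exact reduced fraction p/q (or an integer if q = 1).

1. C_x = 29/4  [CE · DA = -261/2 ∩ CD · EB = -167/4]
2. C_y = 37/4  [CE · DA = -261/2 ∩ CD · EB = -167/4]
   → C = (29/4, 37/4)

C = (29/4, 37/4)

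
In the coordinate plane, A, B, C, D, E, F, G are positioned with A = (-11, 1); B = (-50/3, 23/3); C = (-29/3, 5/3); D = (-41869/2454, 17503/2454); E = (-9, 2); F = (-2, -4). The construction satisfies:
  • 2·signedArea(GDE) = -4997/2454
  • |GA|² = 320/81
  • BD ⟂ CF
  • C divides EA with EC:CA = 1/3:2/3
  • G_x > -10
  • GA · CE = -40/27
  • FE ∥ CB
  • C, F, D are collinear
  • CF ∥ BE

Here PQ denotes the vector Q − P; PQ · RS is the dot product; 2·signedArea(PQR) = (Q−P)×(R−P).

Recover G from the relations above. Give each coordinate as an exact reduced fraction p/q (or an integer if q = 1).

G = (-83/9, 17/9)

1. G_x = -83/9  [2·signedArea(GDE) = -4997/2454 ∩ GA · CE = -40/27]
2. G_y = 17/9  [2·signedArea(GDE) = -4997/2454 ∩ GA · CE = -40/27]
   → G = (-83/9, 17/9)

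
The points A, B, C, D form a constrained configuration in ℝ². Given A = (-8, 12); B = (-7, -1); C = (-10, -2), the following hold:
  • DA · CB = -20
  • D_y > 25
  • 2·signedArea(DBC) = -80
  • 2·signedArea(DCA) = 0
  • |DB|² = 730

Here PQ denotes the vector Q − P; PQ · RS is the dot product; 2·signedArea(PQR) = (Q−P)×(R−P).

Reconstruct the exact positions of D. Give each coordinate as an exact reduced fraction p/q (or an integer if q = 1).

D = (-6, 26)

1. D_x = -6  [2·signedArea(DCA) = 0 ∩ DA · CB = -20]
2. D_y = 26  [2·signedArea(DCA) = 0 ∩ DA · CB = -20]
   → D = (-6, 26)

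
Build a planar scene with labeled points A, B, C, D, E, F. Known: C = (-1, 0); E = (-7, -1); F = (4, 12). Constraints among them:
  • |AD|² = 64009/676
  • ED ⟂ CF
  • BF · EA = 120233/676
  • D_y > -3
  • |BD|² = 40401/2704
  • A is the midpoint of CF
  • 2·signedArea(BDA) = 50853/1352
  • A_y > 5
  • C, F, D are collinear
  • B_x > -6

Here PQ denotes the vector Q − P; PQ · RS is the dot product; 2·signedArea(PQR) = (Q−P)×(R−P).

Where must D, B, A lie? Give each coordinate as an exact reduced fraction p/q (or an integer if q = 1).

A = (3/2, 6)
B = (-982/169, -1011/676)
D = (-379/169, -504/169)

1. D_x = -379/169  [C, F, D are collinear ∩ ED ⟂ CF]
2. D_y = -504/169  [C, F, D are collinear ∩ ED ⟂ CF]
   → D = (-379/169, -504/169)
3. A_x = 3/2  [A is the midpoint of CF]
4. A_y = 6  [A is the midpoint of CF]
   → A = (3/2, 6)
5. B_x = -982/169  [2·signedArea(BDA) = 50853/1352 ∩ BF · EA = 120233/676]
6. B_y = -1011/676  [2·signedArea(BDA) = 50853/1352 ∩ BF · EA = 120233/676]
   → B = (-982/169, -1011/676)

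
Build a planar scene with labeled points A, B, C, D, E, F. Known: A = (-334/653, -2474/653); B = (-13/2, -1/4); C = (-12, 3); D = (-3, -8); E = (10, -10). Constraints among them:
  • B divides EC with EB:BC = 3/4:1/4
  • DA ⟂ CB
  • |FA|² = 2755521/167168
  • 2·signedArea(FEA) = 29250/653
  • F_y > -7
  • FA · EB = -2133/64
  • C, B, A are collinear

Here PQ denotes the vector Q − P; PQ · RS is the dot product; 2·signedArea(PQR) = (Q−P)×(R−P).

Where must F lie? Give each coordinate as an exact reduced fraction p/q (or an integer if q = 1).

1. F_x = -31/8  [FA · EB = -2133/64 ∩ 2·signedArea(FEA) = 29250/653]
2. F_y = -97/16  [FA · EB = -2133/64 ∩ 2·signedArea(FEA) = 29250/653]
   → F = (-31/8, -97/16)

F = (-31/8, -97/16)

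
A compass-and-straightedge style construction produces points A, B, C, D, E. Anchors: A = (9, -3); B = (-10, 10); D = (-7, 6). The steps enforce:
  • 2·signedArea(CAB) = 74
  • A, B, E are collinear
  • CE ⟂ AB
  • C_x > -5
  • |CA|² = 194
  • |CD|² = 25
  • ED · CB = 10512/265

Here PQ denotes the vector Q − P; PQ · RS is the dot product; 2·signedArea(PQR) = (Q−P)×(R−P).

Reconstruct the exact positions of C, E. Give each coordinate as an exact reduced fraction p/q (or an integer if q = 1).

C = (-4, 2)
E = (-579/265, 1233/265)

1. C_x = -4  [line -13·x + -19·y + -14 = 0 ∩ |CD|² = 25]
2. C_y = 2  [line -13·x + -19·y + -14 = 0 ∩ |CD|² = 25]
   → C = (-4, 2)
3. E_x = -579/265  [A, B, E are collinear ∩ CE ⟂ AB]
4. E_y = 1233/265  [A, B, E are collinear ∩ CE ⟂ AB]
   → E = (-579/265, 1233/265)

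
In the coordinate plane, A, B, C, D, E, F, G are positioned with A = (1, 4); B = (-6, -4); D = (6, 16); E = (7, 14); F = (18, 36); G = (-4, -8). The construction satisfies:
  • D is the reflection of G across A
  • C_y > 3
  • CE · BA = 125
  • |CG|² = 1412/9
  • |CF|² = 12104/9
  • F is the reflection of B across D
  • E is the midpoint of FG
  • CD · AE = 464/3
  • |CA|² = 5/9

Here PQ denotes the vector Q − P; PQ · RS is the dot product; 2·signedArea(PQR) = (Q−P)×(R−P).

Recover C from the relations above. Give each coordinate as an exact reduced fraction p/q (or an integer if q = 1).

1. C_x = 4/3  [CD · AE = 464/3 ∩ CE · BA = 125]
2. C_y = 10/3  [CD · AE = 464/3 ∩ CE · BA = 125]
   → C = (4/3, 10/3)

C = (4/3, 10/3)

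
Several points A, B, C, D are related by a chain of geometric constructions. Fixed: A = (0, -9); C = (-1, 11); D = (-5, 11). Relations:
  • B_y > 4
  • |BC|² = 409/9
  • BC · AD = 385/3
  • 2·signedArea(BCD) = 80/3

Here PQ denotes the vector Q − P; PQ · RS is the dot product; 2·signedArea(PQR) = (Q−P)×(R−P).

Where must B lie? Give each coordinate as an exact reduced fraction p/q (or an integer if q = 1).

B = (-2, 13/3)

1. B_x = -2  [2·signedArea(BCD) = 80/3 ∩ BC · AD = 385/3]
2. B_y = 13/3  [2·signedArea(BCD) = 80/3 ∩ BC · AD = 385/3]
   → B = (-2, 13/3)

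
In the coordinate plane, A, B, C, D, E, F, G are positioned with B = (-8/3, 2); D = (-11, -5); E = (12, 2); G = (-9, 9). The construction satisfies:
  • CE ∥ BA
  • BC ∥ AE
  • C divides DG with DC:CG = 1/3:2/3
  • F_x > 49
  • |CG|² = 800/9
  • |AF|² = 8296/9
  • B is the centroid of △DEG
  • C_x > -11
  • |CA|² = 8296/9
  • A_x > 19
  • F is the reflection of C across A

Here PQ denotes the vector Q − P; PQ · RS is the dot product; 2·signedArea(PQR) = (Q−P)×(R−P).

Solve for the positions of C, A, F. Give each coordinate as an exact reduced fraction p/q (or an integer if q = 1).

1. C_x = -31/3  [C divides DG with DC:CG = 1/3:2/3]
2. C_y = -1/3  [C divides DG with DC:CG = 1/3:2/3]
   → C = (-31/3, -1/3)
3. A_x = 59/3  [BC ∥ AE ∩ CE ∥ BA]
4. A_y = 13/3  [BC ∥ AE ∩ CE ∥ BA]
   → A = (59/3, 13/3)
5. F_x = 149/3  [F is the reflection of C across A]
6. F_y = 9  [F is the reflection of C across A]
   → F = (149/3, 9)

A = (59/3, 13/3)
C = (-31/3, -1/3)
F = (149/3, 9)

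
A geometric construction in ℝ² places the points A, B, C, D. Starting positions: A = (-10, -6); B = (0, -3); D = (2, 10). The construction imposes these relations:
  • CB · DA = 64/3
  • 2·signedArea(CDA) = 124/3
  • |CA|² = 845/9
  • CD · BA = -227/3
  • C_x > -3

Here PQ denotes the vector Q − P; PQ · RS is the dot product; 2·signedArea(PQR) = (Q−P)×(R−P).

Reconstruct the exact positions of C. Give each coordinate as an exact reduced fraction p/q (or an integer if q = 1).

1. C_x = -8/3  [2·signedArea(CDA) = 124/3 ∩ CD · BA = -227/3]
2. C_y = 1/3  [2·signedArea(CDA) = 124/3 ∩ CD · BA = -227/3]
   → C = (-8/3, 1/3)

C = (-8/3, 1/3)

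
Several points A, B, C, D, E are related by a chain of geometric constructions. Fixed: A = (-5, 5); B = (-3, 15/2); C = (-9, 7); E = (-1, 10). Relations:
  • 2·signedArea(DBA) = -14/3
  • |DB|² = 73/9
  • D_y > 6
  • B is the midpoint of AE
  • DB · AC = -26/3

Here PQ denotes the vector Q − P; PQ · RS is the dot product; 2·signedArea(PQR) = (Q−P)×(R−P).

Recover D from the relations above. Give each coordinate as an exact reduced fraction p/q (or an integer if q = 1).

D = (-17/3, 13/2)

1. D_x = -17/3  [DB · AC = -26/3 ∩ 2·signedArea(DBA) = -14/3]
2. D_y = 13/2  [DB · AC = -26/3 ∩ 2·signedArea(DBA) = -14/3]
   → D = (-17/3, 13/2)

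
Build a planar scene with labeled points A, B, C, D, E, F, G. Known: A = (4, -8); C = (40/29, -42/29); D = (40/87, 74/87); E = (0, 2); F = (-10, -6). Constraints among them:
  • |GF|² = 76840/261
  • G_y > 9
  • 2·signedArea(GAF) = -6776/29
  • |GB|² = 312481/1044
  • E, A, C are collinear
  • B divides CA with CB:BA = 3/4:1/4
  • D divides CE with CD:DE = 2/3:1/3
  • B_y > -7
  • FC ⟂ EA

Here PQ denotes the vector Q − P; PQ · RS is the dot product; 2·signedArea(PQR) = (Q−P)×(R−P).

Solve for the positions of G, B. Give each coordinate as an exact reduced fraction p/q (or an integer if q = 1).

B = (97/29, -369/58)
G = (-268/87, 844/87)

1. B_x = 97/29  [B divides CA with CB:BA = 3/4:1/4]
2. B_y = -369/58  [B divides CA with CB:BA = 3/4:1/4]
   → B = (97/29, -369/58)
3. G_x = -268/87  [line -2·x + -14·y + 3760/29 = 0 ∩ |GB|² = 312481/1044]
4. G_y = 844/87  [line -2·x + -14·y + 3760/29 = 0 ∩ |GB|² = 312481/1044]
   → G = (-268/87, 844/87)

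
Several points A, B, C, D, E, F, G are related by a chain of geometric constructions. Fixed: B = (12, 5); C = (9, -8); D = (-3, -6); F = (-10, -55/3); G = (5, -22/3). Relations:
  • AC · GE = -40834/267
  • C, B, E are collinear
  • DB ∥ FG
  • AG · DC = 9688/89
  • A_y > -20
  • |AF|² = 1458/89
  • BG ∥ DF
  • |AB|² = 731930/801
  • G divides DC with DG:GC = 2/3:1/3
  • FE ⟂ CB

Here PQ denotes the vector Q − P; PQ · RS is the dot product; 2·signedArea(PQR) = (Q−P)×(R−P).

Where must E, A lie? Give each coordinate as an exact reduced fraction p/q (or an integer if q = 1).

1. E_x = 514/89  [C, B, E are collinear ∩ FE ⟂ CB]
2. E_y = -5867/267  [C, B, E are collinear ∩ FE ⟂ CB]
   → E = (514/89, -5867/267)
3. A_x = -539/89  [AC · GE = -40834/267 ∩ AG · DC = 9688/89]
4. A_y = -5138/267  [AC · GE = -40834/267 ∩ AG · DC = 9688/89]
   → A = (-539/89, -5138/267)

A = (-539/89, -5138/267)
E = (514/89, -5867/267)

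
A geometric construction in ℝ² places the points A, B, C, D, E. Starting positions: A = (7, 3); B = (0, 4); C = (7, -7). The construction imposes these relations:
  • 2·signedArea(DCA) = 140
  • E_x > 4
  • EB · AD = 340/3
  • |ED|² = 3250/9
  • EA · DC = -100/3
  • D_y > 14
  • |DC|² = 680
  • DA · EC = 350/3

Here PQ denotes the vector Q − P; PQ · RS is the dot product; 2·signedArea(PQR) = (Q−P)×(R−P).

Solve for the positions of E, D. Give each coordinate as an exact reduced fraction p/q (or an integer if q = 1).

1. D_x = -7  [2·signedArea(DCA) = 140]
2. D_y = 15  [|DC|² = 680]
   → D = (-7, 15)
3. E_x = 14/3  [EA · DC = -100/3 ∩ EB · AD = 340/3]
4. E_y = 0  [EA · DC = -100/3 ∩ EB · AD = 340/3]
   → E = (14/3, 0)

D = (-7, 15)
E = (14/3, 0)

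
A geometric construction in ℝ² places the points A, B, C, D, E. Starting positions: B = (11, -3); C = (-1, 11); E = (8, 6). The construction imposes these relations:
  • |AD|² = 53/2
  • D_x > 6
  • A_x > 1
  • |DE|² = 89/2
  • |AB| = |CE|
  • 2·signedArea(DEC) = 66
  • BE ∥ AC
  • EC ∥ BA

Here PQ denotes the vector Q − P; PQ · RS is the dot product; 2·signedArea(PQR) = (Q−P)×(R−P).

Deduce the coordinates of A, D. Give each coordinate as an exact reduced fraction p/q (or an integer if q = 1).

A = (2, 2)
D = (13/2, -1/2)

1. A_x = 2  [BE ∥ AC ∩ EC ∥ BA]
2. A_y = 2  [BE ∥ AC ∩ EC ∥ BA]
   → A = (2, 2)
3. D_x = 13/2  [line -5·x + -9·y + 28 = 0 ∩ |DE|² = 89/2]
4. D_y = -1/2  [line -5·x + -9·y + 28 = 0 ∩ |DE|² = 89/2]
   → D = (13/2, -1/2)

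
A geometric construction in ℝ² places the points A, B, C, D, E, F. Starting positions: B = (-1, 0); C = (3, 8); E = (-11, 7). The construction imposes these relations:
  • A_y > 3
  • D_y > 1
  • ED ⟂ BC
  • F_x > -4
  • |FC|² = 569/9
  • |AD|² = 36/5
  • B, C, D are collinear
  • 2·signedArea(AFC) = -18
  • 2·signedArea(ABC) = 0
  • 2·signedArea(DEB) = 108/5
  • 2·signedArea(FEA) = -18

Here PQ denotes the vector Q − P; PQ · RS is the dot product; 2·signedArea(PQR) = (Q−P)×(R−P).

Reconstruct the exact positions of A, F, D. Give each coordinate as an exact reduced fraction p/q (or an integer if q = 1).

A = (1, 4)
D = (-1/5, 8/5)
F = (-11/3, 11/3)

1. D_x = -1/5  [B, C, D are collinear ∩ ED ⟂ BC]
2. D_y = 8/5  [B, C, D are collinear ∩ ED ⟂ BC]
   → D = (-1/5, 8/5)
3. A_x = 1  [line -8·x + 4·y + -8 = 0 ∩ |AD|² = 36/5]
4. A_y = 4  [line -8·x + 4·y + -8 = 0 ∩ |AD|² = 36/5]
   → A = (1, 4)
5. F_x = -11/3  [2·signedArea(FEA) = -18 ∩ 2·signedArea(AFC) = -18]
6. F_y = 11/3  [2·signedArea(FEA) = -18 ∩ 2·signedArea(AFC) = -18]
   → F = (-11/3, 11/3)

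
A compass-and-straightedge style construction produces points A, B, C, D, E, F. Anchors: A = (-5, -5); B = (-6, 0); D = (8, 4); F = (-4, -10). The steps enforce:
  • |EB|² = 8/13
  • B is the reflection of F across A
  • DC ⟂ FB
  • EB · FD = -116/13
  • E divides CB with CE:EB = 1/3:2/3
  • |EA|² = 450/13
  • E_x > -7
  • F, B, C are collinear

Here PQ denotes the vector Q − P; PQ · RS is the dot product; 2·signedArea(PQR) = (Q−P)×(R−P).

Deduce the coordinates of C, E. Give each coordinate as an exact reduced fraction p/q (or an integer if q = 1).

C = (-81/13, 15/13)
E = (-80/13, 10/13)

1. C_x = -81/13  [F, B, C are collinear ∩ DC ⟂ FB]
2. C_y = 15/13  [F, B, C are collinear ∩ DC ⟂ FB]
   → C = (-81/13, 15/13)
3. E_x = -80/13  [E divides CB with CE:EB = 1/3:2/3]
4. E_y = 10/13  [E divides CB with CE:EB = 1/3:2/3]
   → E = (-80/13, 10/13)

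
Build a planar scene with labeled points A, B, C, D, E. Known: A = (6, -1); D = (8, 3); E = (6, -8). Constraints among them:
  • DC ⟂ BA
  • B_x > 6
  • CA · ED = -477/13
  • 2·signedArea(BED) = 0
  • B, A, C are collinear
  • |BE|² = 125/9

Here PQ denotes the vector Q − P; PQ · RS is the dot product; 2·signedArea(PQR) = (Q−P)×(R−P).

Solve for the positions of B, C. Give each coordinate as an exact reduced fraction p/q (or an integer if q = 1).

1. B_x = 20/3  [line -11·x + 2·y + 82 = 0 ∩ |BE|² = 125/9]
2. B_y = -13/3  [line -11·x + 2·y + 82 = 0 ∩ |BE|² = 125/9]
   → B = (20/3, -13/3)
3. C_x = 69/13  [B, A, C are collinear ∩ DC ⟂ BA]
4. C_y = 32/13  [B, A, C are collinear ∩ DC ⟂ BA]
   → C = (69/13, 32/13)

B = (20/3, -13/3)
C = (69/13, 32/13)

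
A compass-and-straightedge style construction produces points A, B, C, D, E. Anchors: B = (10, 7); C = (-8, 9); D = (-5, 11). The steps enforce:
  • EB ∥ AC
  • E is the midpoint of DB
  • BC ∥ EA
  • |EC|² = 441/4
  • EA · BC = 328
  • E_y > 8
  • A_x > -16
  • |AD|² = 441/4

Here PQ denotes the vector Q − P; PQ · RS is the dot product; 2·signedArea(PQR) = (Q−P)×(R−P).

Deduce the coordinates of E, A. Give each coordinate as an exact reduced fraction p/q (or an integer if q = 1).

A = (-31/2, 11)
E = (5/2, 9)

1. E_x = 5/2  [E is the midpoint of DB]
2. E_y = 9  [E is the midpoint of DB]
   → E = (5/2, 9)
3. A_x = -31/2  [EB ∥ AC ∩ BC ∥ EA]
4. A_y = 11  [EB ∥ AC ∩ BC ∥ EA]
   → A = (-31/2, 11)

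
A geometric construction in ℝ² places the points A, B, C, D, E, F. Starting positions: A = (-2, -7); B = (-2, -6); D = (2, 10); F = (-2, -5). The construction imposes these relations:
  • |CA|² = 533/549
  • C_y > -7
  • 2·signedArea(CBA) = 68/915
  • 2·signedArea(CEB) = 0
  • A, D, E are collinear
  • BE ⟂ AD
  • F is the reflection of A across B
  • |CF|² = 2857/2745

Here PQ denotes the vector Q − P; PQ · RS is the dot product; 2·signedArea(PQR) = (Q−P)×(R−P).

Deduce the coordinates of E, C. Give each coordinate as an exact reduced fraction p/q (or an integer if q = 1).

1. E_x = -542/305  [A, D, E are collinear ∩ BE ⟂ AD]
2. E_y = -1846/305  [A, D, E are collinear ∩ BE ⟂ AD]
   → E = (-542/305, -1846/305)
3. C_x = -1762/915  [2·signedArea(CEB) = 0 ∩ 2·signedArea(CBA) = 68/915]
4. C_y = -5506/915  [2·signedArea(CEB) = 0 ∩ 2·signedArea(CBA) = 68/915]
   → C = (-1762/915, -5506/915)

C = (-1762/915, -5506/915)
E = (-542/305, -1846/305)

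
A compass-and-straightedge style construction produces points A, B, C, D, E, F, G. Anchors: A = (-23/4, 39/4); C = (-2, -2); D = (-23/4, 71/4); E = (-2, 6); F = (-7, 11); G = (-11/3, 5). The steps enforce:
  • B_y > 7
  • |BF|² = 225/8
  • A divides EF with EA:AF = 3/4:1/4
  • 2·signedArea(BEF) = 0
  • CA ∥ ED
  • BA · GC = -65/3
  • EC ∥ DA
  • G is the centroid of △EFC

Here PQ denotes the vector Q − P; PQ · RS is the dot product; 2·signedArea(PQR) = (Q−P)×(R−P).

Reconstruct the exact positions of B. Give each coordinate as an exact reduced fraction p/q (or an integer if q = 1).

B = (-13/4, 29/4)

1. B_x = -13/4  [2·signedArea(BEF) = 0 ∩ BA · GC = -65/3]
2. B_y = 29/4  [2·signedArea(BEF) = 0 ∩ BA · GC = -65/3]
   → B = (-13/4, 29/4)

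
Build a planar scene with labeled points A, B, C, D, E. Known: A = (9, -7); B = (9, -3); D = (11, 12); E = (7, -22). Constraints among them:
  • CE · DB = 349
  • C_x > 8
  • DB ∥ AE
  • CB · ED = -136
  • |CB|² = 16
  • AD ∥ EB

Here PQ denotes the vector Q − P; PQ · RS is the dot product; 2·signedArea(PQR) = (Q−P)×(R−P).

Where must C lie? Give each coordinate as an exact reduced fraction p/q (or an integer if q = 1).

1. C_x = 9  [CE · DB = 349 ∩ CB · ED = -136]
2. C_y = 1  [CE · DB = 349 ∩ CB · ED = -136]
   → C = (9, 1)

C = (9, 1)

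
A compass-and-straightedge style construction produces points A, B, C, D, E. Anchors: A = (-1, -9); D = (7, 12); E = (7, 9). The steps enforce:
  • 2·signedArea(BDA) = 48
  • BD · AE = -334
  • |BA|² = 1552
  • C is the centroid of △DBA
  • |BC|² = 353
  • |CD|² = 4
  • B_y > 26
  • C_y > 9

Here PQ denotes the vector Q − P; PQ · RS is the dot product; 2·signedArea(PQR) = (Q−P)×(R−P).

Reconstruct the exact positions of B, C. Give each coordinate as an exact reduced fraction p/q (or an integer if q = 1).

B = (15, 27)
C = (7, 10)

1. B_x = 15  [2·signedArea(BDA) = 48 ∩ BD · AE = -334]
2. B_y = 27  [2·signedArea(BDA) = 48 ∩ BD · AE = -334]
   → B = (15, 27)
3. C_x = 7  [C is the centroid of △DBA]
4. C_y = 10  [C is the centroid of △DBA]
   → C = (7, 10)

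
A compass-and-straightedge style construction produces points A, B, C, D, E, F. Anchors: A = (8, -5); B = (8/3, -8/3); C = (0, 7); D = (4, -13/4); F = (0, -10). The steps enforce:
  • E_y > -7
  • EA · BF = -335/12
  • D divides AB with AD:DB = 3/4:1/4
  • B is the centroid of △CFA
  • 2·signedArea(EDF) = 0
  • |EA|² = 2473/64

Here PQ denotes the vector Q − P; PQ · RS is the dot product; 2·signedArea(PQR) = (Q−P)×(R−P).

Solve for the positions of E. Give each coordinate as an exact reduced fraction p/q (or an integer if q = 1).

E = (2, -53/8)

1. E_x = 2  [2·signedArea(EDF) = 0 ∩ EA · BF = -335/12]
2. E_y = -53/8  [2·signedArea(EDF) = 0 ∩ EA · BF = -335/12]
   → E = (2, -53/8)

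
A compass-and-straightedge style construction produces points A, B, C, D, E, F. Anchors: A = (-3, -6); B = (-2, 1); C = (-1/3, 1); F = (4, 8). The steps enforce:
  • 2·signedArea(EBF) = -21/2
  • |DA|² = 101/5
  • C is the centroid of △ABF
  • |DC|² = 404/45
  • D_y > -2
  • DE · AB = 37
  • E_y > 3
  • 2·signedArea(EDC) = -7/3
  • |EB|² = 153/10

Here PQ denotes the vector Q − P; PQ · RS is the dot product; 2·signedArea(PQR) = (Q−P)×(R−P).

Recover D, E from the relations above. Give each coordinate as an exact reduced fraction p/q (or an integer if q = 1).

D = (-7/5, -9/5)
E = (13/10, 31/10)

1. E_x = 13/10  [line -7·x + 6·y + -19/2 = 0 ∩ |EB|² = 153/10]
2. E_y = 31/10  [line -7·x + 6·y + -19/2 = 0 ∩ |EB|² = 153/10]
   → E = (13/10, 31/10)
3. D_x = -7/5  [DE · AB = 37 ∩ 2·signedArea(EDC) = -7/3]
4. D_y = -9/5  [DE · AB = 37 ∩ 2·signedArea(EDC) = -7/3]
   → D = (-7/5, -9/5)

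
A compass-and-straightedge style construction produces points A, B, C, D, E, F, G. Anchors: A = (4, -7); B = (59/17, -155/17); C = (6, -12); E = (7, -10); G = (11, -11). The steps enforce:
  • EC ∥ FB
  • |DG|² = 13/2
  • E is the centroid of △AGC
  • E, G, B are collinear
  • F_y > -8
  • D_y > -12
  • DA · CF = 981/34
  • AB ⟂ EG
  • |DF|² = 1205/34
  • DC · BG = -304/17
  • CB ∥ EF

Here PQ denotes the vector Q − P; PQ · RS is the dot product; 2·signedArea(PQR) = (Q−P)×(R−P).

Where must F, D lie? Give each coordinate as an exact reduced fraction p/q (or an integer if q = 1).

1. F_x = 76/17  [EC ∥ FB ∩ CB ∥ EF]
2. F_y = -121/17  [EC ∥ FB ∩ CB ∥ EF]
   → F = (76/17, -121/17)
3. D_x = 17/2  [DA · CF = 981/34 ∩ DC · BG = -304/17]
4. D_y = -23/2  [DA · CF = 981/34 ∩ DC · BG = -304/17]
   → D = (17/2, -23/2)

D = (17/2, -23/2)
F = (76/17, -121/17)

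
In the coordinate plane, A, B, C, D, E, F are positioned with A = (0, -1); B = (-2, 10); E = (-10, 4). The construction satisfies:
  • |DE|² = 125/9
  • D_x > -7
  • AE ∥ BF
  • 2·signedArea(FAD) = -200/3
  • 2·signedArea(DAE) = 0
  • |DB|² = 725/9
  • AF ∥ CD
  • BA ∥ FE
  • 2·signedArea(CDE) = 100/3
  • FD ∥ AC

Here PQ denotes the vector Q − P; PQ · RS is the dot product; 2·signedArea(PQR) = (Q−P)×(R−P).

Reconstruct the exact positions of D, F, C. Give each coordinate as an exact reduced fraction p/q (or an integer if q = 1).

C = (16/3, -41/3)
D = (-20/3, 7/3)
F = (-12, 15)

1. D_x = -20/3  [line -5·x + -10·y + -10 = 0 ∩ |DE|² = 125/9]
2. D_y = 7/3  [line -5·x + -10·y + -10 = 0 ∩ |DE|² = 125/9]
   → D = (-20/3, 7/3)
3. F_x = -12  [BA ∥ FE ∩ AE ∥ BF]
4. F_y = 15  [BA ∥ FE ∩ AE ∥ BF]
   → F = (-12, 15)
5. C_x = 16/3  [AF ∥ CD ∩ FD ∥ AC]
6. C_y = -41/3  [AF ∥ CD ∩ FD ∥ AC]
   → C = (16/3, -41/3)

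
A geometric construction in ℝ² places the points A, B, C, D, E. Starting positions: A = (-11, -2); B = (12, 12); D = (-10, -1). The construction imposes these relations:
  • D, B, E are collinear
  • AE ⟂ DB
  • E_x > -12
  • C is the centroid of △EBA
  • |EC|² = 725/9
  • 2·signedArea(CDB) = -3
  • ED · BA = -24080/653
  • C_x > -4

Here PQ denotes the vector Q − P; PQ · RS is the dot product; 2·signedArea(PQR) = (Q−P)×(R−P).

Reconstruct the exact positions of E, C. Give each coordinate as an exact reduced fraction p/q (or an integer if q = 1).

C = (-6647/1959, 5422/1959)
E = (-7300/653, -1108/653)

1. E_x = -7300/653  [D, B, E are collinear ∩ AE ⟂ DB]
2. E_y = -1108/653  [D, B, E are collinear ∩ AE ⟂ DB]
   → E = (-7300/653, -1108/653)
3. C_x = -6647/1959  [C is the centroid of △EBA]
4. C_y = 5422/1959  [C is the centroid of △EBA]
   → C = (-6647/1959, 5422/1959)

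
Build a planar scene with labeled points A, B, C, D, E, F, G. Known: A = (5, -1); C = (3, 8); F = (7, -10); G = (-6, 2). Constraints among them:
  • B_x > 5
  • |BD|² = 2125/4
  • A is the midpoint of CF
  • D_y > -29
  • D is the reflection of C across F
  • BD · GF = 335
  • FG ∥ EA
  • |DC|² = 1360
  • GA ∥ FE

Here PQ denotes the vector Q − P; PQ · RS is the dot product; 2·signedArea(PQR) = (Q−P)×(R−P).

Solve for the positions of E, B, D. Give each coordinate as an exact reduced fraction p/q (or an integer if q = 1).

1. E_x = 18  [FG ∥ EA ∩ GA ∥ FE]
2. E_y = -13  [FG ∥ EA ∩ GA ∥ FE]
   → E = (18, -13)
3. D_x = 11  [D is the reflection of C across F]
4. D_y = -28  [D is the reflection of C across F]
   → D = (11, -28)
5. B_x = 6  [line -13·x + 12·y + 144 = 0 ∩ |BD|² = 2125/4]
6. B_y = -11/2  [line -13·x + 12·y + 144 = 0 ∩ |BD|² = 2125/4]
   → B = (6, -11/2)

B = (6, -11/2)
D = (11, -28)
E = (18, -13)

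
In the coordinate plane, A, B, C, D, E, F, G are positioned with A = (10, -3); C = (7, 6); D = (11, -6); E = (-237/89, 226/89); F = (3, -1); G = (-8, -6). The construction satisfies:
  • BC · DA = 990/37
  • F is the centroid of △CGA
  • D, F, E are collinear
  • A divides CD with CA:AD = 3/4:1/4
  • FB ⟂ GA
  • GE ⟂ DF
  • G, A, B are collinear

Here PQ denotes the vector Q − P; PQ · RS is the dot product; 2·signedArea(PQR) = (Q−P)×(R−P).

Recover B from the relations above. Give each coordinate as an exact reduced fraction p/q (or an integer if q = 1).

1. B_x = 130/37  [G, A, B are collinear ∩ FB ⟂ GA]
2. B_y = -151/37  [G, A, B are collinear ∩ FB ⟂ GA]
   → B = (130/37, -151/37)

B = (130/37, -151/37)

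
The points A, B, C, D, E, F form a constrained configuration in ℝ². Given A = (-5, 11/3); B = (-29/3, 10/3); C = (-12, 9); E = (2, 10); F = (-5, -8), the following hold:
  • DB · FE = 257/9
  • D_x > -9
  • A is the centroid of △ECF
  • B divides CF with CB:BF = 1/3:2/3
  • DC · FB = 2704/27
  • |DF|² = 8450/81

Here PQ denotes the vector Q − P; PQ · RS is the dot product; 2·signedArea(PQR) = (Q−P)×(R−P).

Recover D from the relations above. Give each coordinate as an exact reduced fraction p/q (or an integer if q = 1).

1. D_x = -80/9  [DC · FB = 2704/27 ∩ DB · FE = 257/9]
2. D_y = 13/9  [DC · FB = 2704/27 ∩ DB · FE = 257/9]
   → D = (-80/9, 13/9)

D = (-80/9, 13/9)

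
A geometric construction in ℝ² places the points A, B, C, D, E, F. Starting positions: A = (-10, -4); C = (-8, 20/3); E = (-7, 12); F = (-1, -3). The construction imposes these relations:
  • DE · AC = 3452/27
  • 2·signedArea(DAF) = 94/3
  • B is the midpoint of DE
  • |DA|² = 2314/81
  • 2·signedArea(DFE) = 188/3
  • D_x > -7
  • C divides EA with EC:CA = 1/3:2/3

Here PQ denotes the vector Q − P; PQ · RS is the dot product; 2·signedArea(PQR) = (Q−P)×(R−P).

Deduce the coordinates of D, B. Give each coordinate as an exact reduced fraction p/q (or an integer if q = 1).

1. D_x = -19/3  [2·signedArea(DFE) = 188/3 ∩ 2·signedArea(DAF) = 94/3]
2. D_y = -1/9  [2·signedArea(DFE) = 188/3 ∩ 2·signedArea(DAF) = 94/3]
   → D = (-19/3, -1/9)
3. B_x = -20/3  [B is the midpoint of DE]
4. B_y = 107/18  [B is the midpoint of DE]
   → B = (-20/3, 107/18)

B = (-20/3, 107/18)
D = (-19/3, -1/9)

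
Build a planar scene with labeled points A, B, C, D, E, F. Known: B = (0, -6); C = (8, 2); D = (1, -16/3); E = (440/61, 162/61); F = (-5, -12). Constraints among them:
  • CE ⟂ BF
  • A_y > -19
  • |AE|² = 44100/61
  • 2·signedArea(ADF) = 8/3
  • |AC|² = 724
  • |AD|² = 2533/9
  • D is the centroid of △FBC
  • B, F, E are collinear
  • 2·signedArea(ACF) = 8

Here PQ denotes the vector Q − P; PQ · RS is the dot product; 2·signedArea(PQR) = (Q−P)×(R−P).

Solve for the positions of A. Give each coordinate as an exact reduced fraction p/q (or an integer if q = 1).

1. A_x = -10  [2·signedArea(ADF) = 8/3 ∩ 2·signedArea(ACF) = 8]
2. A_y = -18  [2·signedArea(ADF) = 8/3 ∩ 2·signedArea(ACF) = 8]
   → A = (-10, -18)

A = (-10, -18)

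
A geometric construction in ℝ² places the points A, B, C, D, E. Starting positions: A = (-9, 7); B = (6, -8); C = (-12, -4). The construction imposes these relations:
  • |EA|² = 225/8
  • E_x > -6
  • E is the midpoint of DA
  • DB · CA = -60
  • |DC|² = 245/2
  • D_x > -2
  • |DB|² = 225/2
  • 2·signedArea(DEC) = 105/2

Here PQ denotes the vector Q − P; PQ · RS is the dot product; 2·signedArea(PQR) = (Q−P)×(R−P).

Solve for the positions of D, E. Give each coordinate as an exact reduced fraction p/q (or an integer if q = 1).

1. D_x = -3/2  [line -3·x + -11·y + -10 = 0 ∩ |DC|² = 245/2]
2. D_y = -1/2  [line -3·x + -11·y + -10 = 0 ∩ |DC|² = 245/2]
   → D = (-3/2, -1/2)
3. E_x = -21/4  [E is the midpoint of DA]
4. E_y = 13/4  [E is the midpoint of DA]
   → E = (-21/4, 13/4)

D = (-3/2, -1/2)
E = (-21/4, 13/4)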